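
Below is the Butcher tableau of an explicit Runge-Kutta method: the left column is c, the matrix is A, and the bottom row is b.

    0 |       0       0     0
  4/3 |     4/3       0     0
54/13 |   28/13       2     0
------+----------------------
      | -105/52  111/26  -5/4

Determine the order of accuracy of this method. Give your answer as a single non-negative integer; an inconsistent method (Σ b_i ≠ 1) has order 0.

b = (-105/52, 111/26, -5/4)
c = (0, 4/3, 54/13)
Ac = (0, 0, 8/3)
Σ b_i: (-105/52)·1 + 111/26·1 + (-5/4)·1 = 1 ✓
b·c: 111/26·4/3 + (-5/4)·54/13 = 1/2 ✓
b·c²: 111/26·16/9 + (-5/4)·2916/169 = -7087/507 ≠ 1/3 ⇒ order 2.
b·Ac: (-5/4)·8/3 = -10/3 ≠ 1/6

2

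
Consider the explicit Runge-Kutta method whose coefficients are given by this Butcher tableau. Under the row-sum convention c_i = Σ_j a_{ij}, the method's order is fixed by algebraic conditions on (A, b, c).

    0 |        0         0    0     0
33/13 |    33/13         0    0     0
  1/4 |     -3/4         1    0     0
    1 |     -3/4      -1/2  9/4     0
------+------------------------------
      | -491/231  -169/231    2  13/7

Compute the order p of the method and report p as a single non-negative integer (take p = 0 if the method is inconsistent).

b = (-491/231, -169/231, 2, 13/7)
c = (0, 33/13, 1/4, 1)
Ac = (0, 0, 33/13, -147/208)
Σ b_i: (-491/231)·1 + (-169/231)·1 + 2·1 + 13/7·1 = 1 ✓
b·c: (-169/231)·33/13 + 2·1/4 + 13/7·1 = 1/2 ✓
b·c²: (-169/231)·1089/169 + 2·1/16 + 13/7·1 = -153/56 ≠ 1/3 ⇒ order 2.
b·Ac: 2·33/13 + 13/7·(-147/208) = 783/208 ≠ 1/6

2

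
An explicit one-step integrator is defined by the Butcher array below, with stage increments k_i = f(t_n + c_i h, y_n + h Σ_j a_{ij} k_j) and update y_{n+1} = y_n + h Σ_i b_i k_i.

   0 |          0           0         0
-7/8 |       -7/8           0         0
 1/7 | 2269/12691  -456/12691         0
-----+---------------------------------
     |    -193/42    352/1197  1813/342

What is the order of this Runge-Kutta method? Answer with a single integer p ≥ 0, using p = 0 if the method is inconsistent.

b = (-193/42, 352/1197, 1813/342)
c = (0, -7/8, 1/7)
Ac = (0, 0, 57/1813)
Σ b_i: (-193/42)·1 + 352/1197·1 + 1813/342·1 = 1 ✓
b·c: 352/1197·(-7/8) + 1813/342·1/7 = 1/2 ✓
b·c²: 352/1197·49/64 + 1813/342·1/49 = 1/3 ✓
b·Ac: 1813/342·57/1813 = 1/6 ✓; 3 stages ⇒ order 3.

3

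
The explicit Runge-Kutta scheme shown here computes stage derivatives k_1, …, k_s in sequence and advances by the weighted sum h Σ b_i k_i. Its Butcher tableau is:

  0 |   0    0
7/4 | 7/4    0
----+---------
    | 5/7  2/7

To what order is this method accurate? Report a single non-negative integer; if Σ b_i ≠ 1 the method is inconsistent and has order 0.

2

b = (5/7, 2/7)
c = (0, 7/4)
Σ b_i: 5/7·1 + 2/7·1 = 1 ✓
b·c: 2/7·7/4 = 1/2 ✓; 2 stages ⇒ order 2.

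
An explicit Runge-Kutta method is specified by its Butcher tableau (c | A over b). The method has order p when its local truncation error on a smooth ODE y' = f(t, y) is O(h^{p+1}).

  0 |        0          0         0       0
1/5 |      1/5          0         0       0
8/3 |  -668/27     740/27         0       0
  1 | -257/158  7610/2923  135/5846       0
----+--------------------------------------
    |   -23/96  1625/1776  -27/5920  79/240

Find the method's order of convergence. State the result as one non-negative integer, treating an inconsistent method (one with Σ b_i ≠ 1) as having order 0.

b = (-23/96, 1625/1776, -27/5920, 79/240)
c = (0, 1/5, 8/3, 1)
Ac = (0, 0, 148/27, 46/79)
Σ b_i: (-23/96)·1 + 1625/1776·1 + (-27/5920)·1 + 79/240·1 = 1 ✓
b·c: 1625/1776·1/5 + (-27/5920)·8/3 + 79/240·1 = 1/2 ✓
b·c²: 1625/1776·1/25 + (-27/5920)·64/9 + 79/240·1 = 1/3 ✓
b·Ac: (-27/5920)·148/27 + 79/240·46/79 = 1/6 ✓
b·c³: 1625/1776·1/125 + (-27/5920)·512/27 + 79/240·1 = 1/4 ✓
b·(c∘Ac): (-27/5920)·1184/81 + 79/240·46/79 = 1/8 ✓
b·Ac²: (-27/5920)·148/135 + 79/240·106/395 = 1/12 ✓
b·A²c: 79/240·10/79 = 1/24 ✓; 4 stages ⇒ order 4.

4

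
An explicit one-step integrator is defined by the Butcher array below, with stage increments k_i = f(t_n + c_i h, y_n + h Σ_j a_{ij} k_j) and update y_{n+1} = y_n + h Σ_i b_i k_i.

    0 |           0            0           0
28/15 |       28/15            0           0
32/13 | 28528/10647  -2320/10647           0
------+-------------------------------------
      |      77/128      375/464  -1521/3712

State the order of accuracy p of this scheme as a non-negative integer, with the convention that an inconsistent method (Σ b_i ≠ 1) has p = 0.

3

b = (77/128, 375/464, -1521/3712)
c = (0, 28/15, 32/13)
Ac = (0, 0, -1856/4563)
Σ b_i: 77/128·1 + 375/464·1 + (-1521/3712)·1 = 1 ✓
b·c: 375/464·28/15 + (-1521/3712)·32/13 = 1/2 ✓
b·c²: 375/464·784/225 + (-1521/3712)·1024/169 = 1/3 ✓
b·Ac: (-1521/3712)·(-1856/4563) = 1/6 ✓; 3 stages ⇒ order 3.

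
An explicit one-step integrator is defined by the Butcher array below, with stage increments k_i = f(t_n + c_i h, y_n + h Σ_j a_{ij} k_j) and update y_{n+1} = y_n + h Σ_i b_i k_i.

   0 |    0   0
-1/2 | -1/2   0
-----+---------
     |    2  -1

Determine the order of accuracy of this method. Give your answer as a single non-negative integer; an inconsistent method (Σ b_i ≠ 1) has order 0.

b = (2, -1)
c = (0, -1/2)
Σ b_i: 2·1 + (-1)·1 = 1 ✓
b·c: (-1)·(-1/2) = 1/2 ✓; 2 stages ⇒ order 2.

2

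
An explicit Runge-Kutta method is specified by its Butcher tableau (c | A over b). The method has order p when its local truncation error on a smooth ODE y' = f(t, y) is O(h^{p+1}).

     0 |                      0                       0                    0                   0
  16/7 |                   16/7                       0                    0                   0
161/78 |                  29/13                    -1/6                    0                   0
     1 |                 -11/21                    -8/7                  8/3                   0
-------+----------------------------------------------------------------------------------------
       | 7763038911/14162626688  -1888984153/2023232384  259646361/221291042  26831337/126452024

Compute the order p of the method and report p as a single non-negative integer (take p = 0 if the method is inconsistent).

3

b = (7763038911/14162626688, -1888984153/2023232384, 259646361/221291042, 26831337/126452024)
c = (0, 16/7, 161/78, 1)
Ac = (0, 0, -8/21, 16580/5733)
Σ b_i: 7763038911/14162626688·1 + (-1888984153/2023232384)·1 + 259646361/221291042·1 + 26831337/126452024·1 = 1 ✓
b·c: (-1888984153/2023232384)·16/7 + 259646361/221291042·161/78 + 26831337/126452024·1 = 1/2 ✓
b·c²: (-1888984153/2023232384)·256/49 + 259646361/221291042·25921/6084 + 26831337/126452024·1 = 1/3 ✓
b·Ac: 259646361/221291042·(-8/21) + 26831337/126452024·16580/5733 = 1/6 ✓
b·c³: (-1888984153/2023232384)·4096/343 + 259646361/221291042·4173281/474552 + 26831337/126452024·1 = -128158037519/207128415312 ≠ 1/4 ⇒ order 3.
b·(c∘Ac): 259646361/221291042·(-92/117) + 26831337/126452024·16580/5733 = -478601407/1549037294 ≠ 1/8
b·Ac²: 259646361/221291042·(-128/147) + 26831337/126452024·8436782/1565109 = 6323918921/51782103828 ≠ 1/12
b·A²c: 26831337/126452024·(-64/63) = -71550232/331936563 ≠ 1/24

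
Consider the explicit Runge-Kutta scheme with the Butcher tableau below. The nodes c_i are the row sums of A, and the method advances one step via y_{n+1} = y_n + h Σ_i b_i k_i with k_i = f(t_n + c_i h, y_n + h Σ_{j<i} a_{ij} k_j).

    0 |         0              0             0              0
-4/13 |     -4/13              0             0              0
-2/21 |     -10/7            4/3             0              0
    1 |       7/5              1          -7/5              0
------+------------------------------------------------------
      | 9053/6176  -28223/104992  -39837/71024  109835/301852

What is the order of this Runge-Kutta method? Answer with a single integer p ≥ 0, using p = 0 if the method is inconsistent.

3

b = (9053/6176, -28223/104992, -39837/71024, 109835/301852)
c = (0, -4/13, -2/21, 1)
Ac = (0, 0, -16/39, -34/195)
Σ b_i: 9053/6176·1 + (-28223/104992)·1 + (-39837/71024)·1 + 109835/301852·1 = 1 ✓
b·c: (-28223/104992)·(-4/13) + (-39837/71024)·(-2/21) + 109835/301852·1 = 1/2 ✓
b·c²: (-28223/104992)·16/169 + (-39837/71024)·4/441 + 109835/301852·1 = 1/3 ✓
b·Ac: (-39837/71024)·(-16/39) + 109835/301852·(-34/195) = 1/6 ✓
b·c³: (-28223/104992)·(-64/2197) + (-39837/71024)·(-8/9261) + 109835/301852·1 = 235321/632268 ≠ 1/4 ⇒ order 3.
b·(c∘Ac): (-39837/71024)·32/819 + 109835/301852·(-34/195) = -1285/15054 ≠ 1/8
b·Ac²: (-39837/71024)·64/507 + 109835/301852·4364/53235 = -2532403/61804197 ≠ 1/12
b·A²c: 109835/301852·112/195 = 615076/2943057 ≠ 1/24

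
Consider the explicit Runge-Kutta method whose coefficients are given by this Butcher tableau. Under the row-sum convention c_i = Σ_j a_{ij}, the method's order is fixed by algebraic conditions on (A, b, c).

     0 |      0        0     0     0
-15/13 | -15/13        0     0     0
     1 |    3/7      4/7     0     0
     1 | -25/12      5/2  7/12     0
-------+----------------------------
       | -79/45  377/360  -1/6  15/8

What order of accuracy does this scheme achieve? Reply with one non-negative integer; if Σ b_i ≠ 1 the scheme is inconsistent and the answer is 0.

2

b = (-79/45, 377/360, -1/6, 15/8)
c = (0, -15/13, 1, 1)
Ac = (0, 0, -60/91, -359/156)
Σ b_i: (-79/45)·1 + 377/360·1 + (-1/6)·1 + 15/8·1 = 1 ✓
b·c: 377/360·(-15/13) + (-1/6)·1 + 15/8·1 = 1/2 ✓
b·c²: 377/360·225/169 + (-1/6)·1 + 15/8·1 = 121/39 ≠ 1/3 ⇒ order 2.
b·Ac: (-1/6)·(-60/91) + 15/8·(-359/156) = -12245/2912 ≠ 1/6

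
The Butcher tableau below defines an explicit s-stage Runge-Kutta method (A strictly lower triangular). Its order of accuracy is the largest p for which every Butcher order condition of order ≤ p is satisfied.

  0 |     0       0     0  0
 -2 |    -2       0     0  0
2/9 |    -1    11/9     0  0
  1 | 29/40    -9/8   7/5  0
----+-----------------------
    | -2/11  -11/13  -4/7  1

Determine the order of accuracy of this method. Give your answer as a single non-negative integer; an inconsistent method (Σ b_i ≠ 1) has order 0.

b = (-2/11, -11/13, -4/7, 1)
c = (0, -2, 2/9, 1)
Ac = (0, 0, -22/9, 461/180)
Σ b_i: (-2/11)·1 + (-11/13)·1 + (-4/7)·1 + 1·1 = -600/1001 ≠ 1 ⇒ order 0.

0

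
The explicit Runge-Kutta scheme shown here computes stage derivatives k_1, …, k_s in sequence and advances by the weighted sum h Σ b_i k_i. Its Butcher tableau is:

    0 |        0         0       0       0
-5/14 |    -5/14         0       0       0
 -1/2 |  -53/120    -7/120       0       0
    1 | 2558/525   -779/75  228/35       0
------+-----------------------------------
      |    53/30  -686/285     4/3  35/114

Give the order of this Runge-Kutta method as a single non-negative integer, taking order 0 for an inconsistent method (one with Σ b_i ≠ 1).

4

b = (53/30, -686/285, 4/3, 35/114)
c = (0, -5/14, -1/2, 1)
Ac = (0, 0, 1/48, 19/42)
Σ b_i: 53/30·1 + (-686/285)·1 + 4/3·1 + 35/114·1 = 1 ✓
b·c: (-686/285)·(-5/14) + 4/3·(-1/2) + 35/114·1 = 1/2 ✓
b·c²: (-686/285)·25/196 + 4/3·1/4 + 35/114·1 = 1/3 ✓
b·Ac: 4/3·1/48 + 35/114·19/42 = 1/6 ✓
b·c³: (-686/285)·(-125/2744) + 4/3·(-1/8) + 35/114·1 = 1/4 ✓
b·(c∘Ac): 4/3·(-1/96) + 35/114·19/42 = 1/8 ✓
b·Ac²: 4/3·(-5/672) + 35/114·893/2940 = 1/12 ✓
b·A²c: 35/114·19/140 = 1/24 ✓; 4 stages ⇒ order 4.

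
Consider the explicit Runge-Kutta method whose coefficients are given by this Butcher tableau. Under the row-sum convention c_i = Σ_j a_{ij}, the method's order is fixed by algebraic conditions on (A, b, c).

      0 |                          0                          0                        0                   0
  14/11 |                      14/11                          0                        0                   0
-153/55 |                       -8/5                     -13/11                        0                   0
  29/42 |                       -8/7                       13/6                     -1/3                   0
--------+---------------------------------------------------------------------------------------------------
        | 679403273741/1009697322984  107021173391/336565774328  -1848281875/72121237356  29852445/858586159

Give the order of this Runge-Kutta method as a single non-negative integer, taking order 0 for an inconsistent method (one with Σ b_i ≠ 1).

b = (679403273741/1009697322984, 107021173391/336565774328, -1848281875/72121237356, 29852445/858586159)
c = (0, 14/11, -153/55, 29/42)
Ac = (0, 0, -182/121, 608/165)
Σ b_i: 679403273741/1009697322984·1 + 107021173391/336565774328·1 + (-1848281875/72121237356)·1 + 29852445/858586159·1 = 1 ✓
b·c: 107021173391/336565774328·14/11 + (-1848281875/72121237356)·(-153/55) + 29852445/858586159·29/42 = 1/2 ✓
b·c²: 107021173391/336565774328·196/121 + (-1848281875/72121237356)·23409/3025 + 29852445/858586159·841/1764 = 1/3 ✓
b·Ac: (-1848281875/72121237356)·(-182/121) + 29852445/858586159·608/165 = 1/6 ✓
b·c³: 107021173391/336565774328·2744/1331 + (-1848281875/72121237356)·(-3581577/166375) + 29852445/858586159·24389/74088 = 446671036715951/366520128243192 ≠ 1/4 ⇒ order 3.
b·(c∘Ac): (-1848281875/72121237356)·27846/6655 + 29852445/858586159·8816/3465 = -11698294457/623333551434 ≠ 1/8
b·Ac²: (-1848281875/72121237356)·(-2548/1331) + 29852445/858586159·8441/9075 = 126848557024/1558333878585 ≠ 1/12
b·A²c: 29852445/858586159·182/363 = 1811048330/103888925239 ≠ 1/24

3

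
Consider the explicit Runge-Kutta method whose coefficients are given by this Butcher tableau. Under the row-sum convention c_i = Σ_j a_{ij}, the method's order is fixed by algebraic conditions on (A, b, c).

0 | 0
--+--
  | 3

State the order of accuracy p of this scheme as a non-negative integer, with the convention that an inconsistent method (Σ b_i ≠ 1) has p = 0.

0

b = (3)
c = (0)
Σ b_i: 3·1 = 3 ≠ 1 ⇒ order 0.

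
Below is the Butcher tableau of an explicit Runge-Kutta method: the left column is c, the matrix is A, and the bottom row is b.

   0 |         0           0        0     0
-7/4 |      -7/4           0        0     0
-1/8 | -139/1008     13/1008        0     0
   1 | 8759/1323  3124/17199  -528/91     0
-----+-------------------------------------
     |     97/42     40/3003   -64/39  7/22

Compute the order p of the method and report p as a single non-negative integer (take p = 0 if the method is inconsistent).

b = (97/42, 40/3003, -64/39, 7/22)
c = (0, -7/4, -1/8, 1)
Ac = (0, 0, -13/576, 11/27)
Σ b_i: 97/42·1 + 40/3003·1 + (-64/39)·1 + 7/22·1 = 1 ✓
b·c: 40/3003·(-7/4) + (-64/39)·(-1/8) + 7/22·1 = 1/2 ✓
b·c²: 40/3003·49/16 + (-64/39)·1/64 + 7/22·1 = 1/3 ✓
b·Ac: (-64/39)·(-13/576) + 7/22·11/27 = 1/6 ✓
b·c³: 40/3003·(-343/64) + (-64/39)·(-1/512) + 7/22·1 = 1/4 ✓
b·(c∘Ac): (-64/39)·13/4608 + 7/22·11/27 = 1/8 ✓
b·Ac²: (-64/39)·91/2304 + 7/22·88/189 = 1/12 ✓
b·A²c: 7/22·11/84 = 1/24 ✓; 4 stages ⇒ order 4.

4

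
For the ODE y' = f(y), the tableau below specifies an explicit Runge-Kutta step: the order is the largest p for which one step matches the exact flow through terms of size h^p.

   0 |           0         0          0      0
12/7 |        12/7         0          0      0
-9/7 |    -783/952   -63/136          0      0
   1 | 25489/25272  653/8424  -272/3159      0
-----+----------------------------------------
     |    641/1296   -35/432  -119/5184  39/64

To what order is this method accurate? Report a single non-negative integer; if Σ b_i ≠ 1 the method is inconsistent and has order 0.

b = (641/1296, -35/432, -119/5184, 39/64)
c = (0, 12/7, -9/7, 1)
Ac = (0, 0, -27/34, 19/78)
Σ b_i: 641/1296·1 + (-35/432)·1 + (-119/5184)·1 + 39/64·1 = 1 ✓
b·c: (-35/432)·12/7 + (-119/5184)·(-9/7) + 39/64·1 = 1/2 ✓
b·c²: (-35/432)·144/49 + (-119/5184)·81/49 + 39/64·1 = 1/3 ✓
b·Ac: (-119/5184)·(-27/34) + 39/64·19/78 = 1/6 ✓
b·c³: (-35/432)·1728/343 + (-119/5184)·(-729/343) + 39/64·1 = 1/4 ✓
b·(c∘Ac): (-119/5184)·243/238 + 39/64·19/78 = 1/8 ✓
b·Ac²: (-119/5184)·(-162/119) + 39/64·10/117 = 1/12 ✓
b·A²c: 39/64·8/117 = 1/24 ✓; 4 stages ⇒ order 4.

4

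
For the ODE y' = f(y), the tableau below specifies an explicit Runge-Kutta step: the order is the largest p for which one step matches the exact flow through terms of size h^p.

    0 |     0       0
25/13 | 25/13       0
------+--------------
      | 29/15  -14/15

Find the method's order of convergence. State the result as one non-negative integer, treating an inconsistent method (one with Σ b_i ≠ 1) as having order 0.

b = (29/15, -14/15)
c = (0, 25/13)
Σ b_i: 29/15·1 + (-14/15)·1 = 1 ✓
b·c: (-14/15)·25/13 = -70/39 ≠ 1/2 ⇒ order 1.

1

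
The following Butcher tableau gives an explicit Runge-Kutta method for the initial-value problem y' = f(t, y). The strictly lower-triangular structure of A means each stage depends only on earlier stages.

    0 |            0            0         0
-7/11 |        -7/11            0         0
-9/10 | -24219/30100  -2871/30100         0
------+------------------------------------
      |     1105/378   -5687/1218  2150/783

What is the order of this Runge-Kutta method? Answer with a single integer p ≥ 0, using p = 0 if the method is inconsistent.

3

b = (1105/378, -5687/1218, 2150/783)
c = (0, -7/11, -9/10)
Ac = (0, 0, 261/4300)
Σ b_i: 1105/378·1 + (-5687/1218)·1 + 2150/783·1 = 1 ✓
b·c: (-5687/1218)·(-7/11) + 2150/783·(-9/10) = 1/2 ✓
b·c²: (-5687/1218)·49/121 + 2150/783·81/100 = 1/3 ✓
b·Ac: 2150/783·261/4300 = 1/6 ✓; 3 stages ⇒ order 3.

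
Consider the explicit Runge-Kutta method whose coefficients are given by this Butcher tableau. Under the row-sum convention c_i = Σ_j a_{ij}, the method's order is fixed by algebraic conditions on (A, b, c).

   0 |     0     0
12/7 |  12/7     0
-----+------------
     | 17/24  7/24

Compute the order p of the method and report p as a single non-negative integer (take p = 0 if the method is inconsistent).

2

b = (17/24, 7/24)
c = (0, 12/7)
Σ b_i: 17/24·1 + 7/24·1 = 1 ✓
b·c: 7/24·12/7 = 1/2 ✓; 2 stages ⇒ order 2.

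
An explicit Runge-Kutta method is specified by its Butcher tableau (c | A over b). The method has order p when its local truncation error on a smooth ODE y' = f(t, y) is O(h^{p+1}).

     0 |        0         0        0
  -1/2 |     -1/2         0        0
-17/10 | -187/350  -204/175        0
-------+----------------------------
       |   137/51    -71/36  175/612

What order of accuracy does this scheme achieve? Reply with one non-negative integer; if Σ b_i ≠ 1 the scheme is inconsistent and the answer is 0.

3

b = (137/51, -71/36, 175/612)
c = (0, -1/2, -17/10)
Ac = (0, 0, 102/175)
Σ b_i: 137/51·1 + (-71/36)·1 + 175/612·1 = 1 ✓
b·c: (-71/36)·(-1/2) + 175/612·(-17/10) = 1/2 ✓
b·c²: (-71/36)·1/4 + 175/612·289/100 = 1/3 ✓
b·Ac: 175/612·102/175 = 1/6 ✓; 3 stages ⇒ order 3.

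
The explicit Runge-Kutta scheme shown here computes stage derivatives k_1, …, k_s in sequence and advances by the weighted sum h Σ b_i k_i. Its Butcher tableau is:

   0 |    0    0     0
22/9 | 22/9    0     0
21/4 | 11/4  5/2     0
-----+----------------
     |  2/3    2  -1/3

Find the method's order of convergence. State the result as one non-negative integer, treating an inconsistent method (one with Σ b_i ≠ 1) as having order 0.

0

b = (2/3, 2, -1/3)
c = (0, 22/9, 21/4)
Ac = (0, 0, 55/9)
Σ b_i: 2/3·1 + 2·1 + (-1/3)·1 = 7/3 ≠ 1 ⇒ order 0.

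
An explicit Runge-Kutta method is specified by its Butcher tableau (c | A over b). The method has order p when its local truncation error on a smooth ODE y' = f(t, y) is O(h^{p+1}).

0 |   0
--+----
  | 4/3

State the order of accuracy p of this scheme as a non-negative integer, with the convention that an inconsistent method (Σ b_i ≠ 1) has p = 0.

b = (4/3)
c = (0)
Σ b_i: 4/3·1 = 4/3 ≠ 1 ⇒ order 0.

0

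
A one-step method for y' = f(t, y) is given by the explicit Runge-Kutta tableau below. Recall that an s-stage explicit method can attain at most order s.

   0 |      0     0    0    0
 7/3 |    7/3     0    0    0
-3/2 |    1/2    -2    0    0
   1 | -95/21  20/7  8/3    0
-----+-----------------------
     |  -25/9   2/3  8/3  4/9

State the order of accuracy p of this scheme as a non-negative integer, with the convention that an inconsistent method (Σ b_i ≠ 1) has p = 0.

1

b = (-25/9, 2/3, 8/3, 4/9)
c = (0, 7/3, -3/2, 1)
Ac = (0, 0, -14/3, 8/3)
Σ b_i: (-25/9)·1 + 2/3·1 + 8/3·1 + 4/9·1 = 1 ✓
b·c: 2/3·7/3 + 8/3·(-3/2) + 4/9·1 = -2 ≠ 1/2 ⇒ order 1.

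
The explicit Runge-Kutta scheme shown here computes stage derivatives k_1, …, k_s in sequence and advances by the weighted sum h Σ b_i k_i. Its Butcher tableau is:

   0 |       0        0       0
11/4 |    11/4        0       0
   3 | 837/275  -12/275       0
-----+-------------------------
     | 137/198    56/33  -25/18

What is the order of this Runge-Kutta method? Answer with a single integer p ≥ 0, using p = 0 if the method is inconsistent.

b = (137/198, 56/33, -25/18)
c = (0, 11/4, 3)
Ac = (0, 0, -3/25)
Σ b_i: 137/198·1 + 56/33·1 + (-25/18)·1 = 1 ✓
b·c: 56/33·11/4 + (-25/18)·3 = 1/2 ✓
b·c²: 56/33·121/16 + (-25/18)·9 = 1/3 ✓
b·Ac: (-25/18)·(-3/25) = 1/6 ✓; 3 stages ⇒ order 3.

3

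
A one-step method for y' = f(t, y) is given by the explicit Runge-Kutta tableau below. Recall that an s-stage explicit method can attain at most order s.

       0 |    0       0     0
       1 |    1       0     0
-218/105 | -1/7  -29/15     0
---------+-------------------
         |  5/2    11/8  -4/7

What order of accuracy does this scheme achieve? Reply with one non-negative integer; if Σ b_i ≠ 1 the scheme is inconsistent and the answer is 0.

0

b = (5/2, 11/8, -4/7)
c = (0, 1, -218/105)
Ac = (0, 0, -29/15)
Σ b_i: 5/2·1 + 11/8·1 + (-4/7)·1 = 185/56 ≠ 1 ⇒ order 0.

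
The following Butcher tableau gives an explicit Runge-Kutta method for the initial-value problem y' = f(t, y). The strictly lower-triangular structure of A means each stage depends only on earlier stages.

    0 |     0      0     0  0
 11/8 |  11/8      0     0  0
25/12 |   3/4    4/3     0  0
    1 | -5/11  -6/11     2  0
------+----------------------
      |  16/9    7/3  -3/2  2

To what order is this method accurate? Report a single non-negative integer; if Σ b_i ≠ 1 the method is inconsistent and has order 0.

b = (16/9, 7/3, -3/2, 2)
c = (0, 11/8, 25/12, 1)
Ac = (0, 0, 11/6, 41/12)
Σ b_i: 16/9·1 + 7/3·1 + (-3/2)·1 + 2·1 = 83/18 ≠ 1 ⇒ order 0.

0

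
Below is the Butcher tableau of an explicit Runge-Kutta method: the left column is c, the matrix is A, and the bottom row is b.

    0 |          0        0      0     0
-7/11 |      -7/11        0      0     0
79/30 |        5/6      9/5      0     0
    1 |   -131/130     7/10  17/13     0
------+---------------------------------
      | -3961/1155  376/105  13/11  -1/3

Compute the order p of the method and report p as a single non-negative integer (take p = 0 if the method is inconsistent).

2

b = (-3961/1155, 376/105, 13/11, -1/3)
c = (0, -7/11, 79/30, 1)
Ac = (0, 0, -63/55, 6431/2145)
Σ b_i: (-3961/1155)·1 + 376/105·1 + 13/11·1 + (-1/3)·1 = 1 ✓
b·c: 376/105·(-7/11) + 13/11·79/30 + (-1/3)·1 = 1/2 ✓
b·c²: 376/105·49/121 + 13/11·6241/900 + (-1/3)·1 = 1014083/108900 ≠ 1/3 ⇒ order 2.
b·Ac: 13/11·(-63/55) + (-1/3)·6431/2145 = -166564/70785 ≠ 1/6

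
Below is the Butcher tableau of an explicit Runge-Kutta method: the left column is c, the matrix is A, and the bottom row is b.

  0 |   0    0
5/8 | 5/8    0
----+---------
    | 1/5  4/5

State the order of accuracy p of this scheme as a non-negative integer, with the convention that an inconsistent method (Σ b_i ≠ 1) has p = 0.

b = (1/5, 4/5)
c = (0, 5/8)
Σ b_i: 1/5·1 + 4/5·1 = 1 ✓
b·c: 4/5·5/8 = 1/2 ✓; 2 stages ⇒ order 2.

2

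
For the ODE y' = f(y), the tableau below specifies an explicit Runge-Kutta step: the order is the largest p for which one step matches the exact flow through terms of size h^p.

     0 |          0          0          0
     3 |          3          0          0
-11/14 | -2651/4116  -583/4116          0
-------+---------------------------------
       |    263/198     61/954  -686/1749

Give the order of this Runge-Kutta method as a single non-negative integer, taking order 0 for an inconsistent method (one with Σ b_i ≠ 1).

3

b = (263/198, 61/954, -686/1749)
c = (0, 3, -11/14)
Ac = (0, 0, -583/1372)
Σ b_i: 263/198·1 + 61/954·1 + (-686/1749)·1 = 1 ✓
b·c: 61/954·3 + (-686/1749)·(-11/14) = 1/2 ✓
b·c²: 61/954·9 + (-686/1749)·121/196 = 1/3 ✓
b·Ac: (-686/1749)·(-583/1372) = 1/6 ✓; 3 stages ⇒ order 3.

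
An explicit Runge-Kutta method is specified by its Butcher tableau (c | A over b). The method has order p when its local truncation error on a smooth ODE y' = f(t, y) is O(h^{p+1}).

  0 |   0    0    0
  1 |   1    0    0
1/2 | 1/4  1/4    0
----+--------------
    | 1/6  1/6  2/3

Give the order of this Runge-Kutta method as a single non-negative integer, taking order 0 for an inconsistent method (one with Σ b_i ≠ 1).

b = (1/6, 1/6, 2/3)
c = (0, 1, 1/2)
Ac = (0, 0, 1/4)
Σ b_i: 1/6·1 + 1/6·1 + 2/3·1 = 1 ✓
b·c: 1/6·1 + 2/3·1/2 = 1/2 ✓
b·c²: 1/6·1 + 2/3·1/4 = 1/3 ✓
b·Ac: 2/3·1/4 = 1/6 ✓; 3 stages ⇒ order 3.

3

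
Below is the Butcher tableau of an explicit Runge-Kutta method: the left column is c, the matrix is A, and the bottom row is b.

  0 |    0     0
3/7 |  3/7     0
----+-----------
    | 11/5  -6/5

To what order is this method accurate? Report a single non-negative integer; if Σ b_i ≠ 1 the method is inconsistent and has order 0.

1

b = (11/5, -6/5)
c = (0, 3/7)
Σ b_i: 11/5·1 + (-6/5)·1 = 1 ✓
b·c: (-6/5)·3/7 = -18/35 ≠ 1/2 ⇒ order 1.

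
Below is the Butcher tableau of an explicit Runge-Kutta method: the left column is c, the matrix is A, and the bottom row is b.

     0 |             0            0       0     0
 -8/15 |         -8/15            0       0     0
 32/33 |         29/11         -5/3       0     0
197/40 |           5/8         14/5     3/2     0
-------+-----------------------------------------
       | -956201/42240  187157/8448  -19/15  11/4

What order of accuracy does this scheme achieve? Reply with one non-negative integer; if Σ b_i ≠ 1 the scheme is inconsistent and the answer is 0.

b = (-956201/42240, 187157/8448, -19/15, 11/4)
c = (0, -8/15, 32/33, 197/40)
Ac = (0, 0, 8/9, -32/825)
Σ b_i: (-956201/42240)·1 + 187157/8448·1 + (-19/15)·1 + 11/4·1 = 1 ✓
b·c: 187157/8448·(-8/15) + (-19/15)·32/33 + 11/4·197/40 = 1/2 ✓
b·c²: 187157/8448·64/225 + (-19/15)·1024/1089 + 11/4·38809/1600 = 1501533881/20908800 ≠ 1/3 ⇒ order 2.
b·Ac: (-19/15)·8/9 + 11/4·(-32/825) = -832/675 ≠ 1/6

2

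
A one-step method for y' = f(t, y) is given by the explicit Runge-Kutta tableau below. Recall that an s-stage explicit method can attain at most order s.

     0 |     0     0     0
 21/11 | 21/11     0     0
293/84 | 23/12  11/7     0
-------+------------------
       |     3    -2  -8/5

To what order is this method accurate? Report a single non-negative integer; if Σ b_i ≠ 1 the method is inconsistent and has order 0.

0

b = (3, -2, -8/5)
c = (0, 21/11, 293/84)
Ac = (0, 0, 3)
Σ b_i: 3·1 + (-2)·1 + (-8/5)·1 = -3/5 ≠ 1 ⇒ order 0.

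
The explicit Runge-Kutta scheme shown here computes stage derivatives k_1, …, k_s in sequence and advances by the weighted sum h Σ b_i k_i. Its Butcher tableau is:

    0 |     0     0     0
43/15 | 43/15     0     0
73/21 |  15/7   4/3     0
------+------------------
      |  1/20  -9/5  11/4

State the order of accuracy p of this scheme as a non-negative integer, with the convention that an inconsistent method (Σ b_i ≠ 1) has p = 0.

1

b = (1/20, -9/5, 11/4)
c = (0, 43/15, 73/21)
Ac = (0, 0, 172/45)
Σ b_i: 1/20·1 + (-9/5)·1 + 11/4·1 = 1 ✓
b·c: (-9/5)·43/15 + 11/4·73/21 = 9239/2100 ≠ 1/2 ⇒ order 1.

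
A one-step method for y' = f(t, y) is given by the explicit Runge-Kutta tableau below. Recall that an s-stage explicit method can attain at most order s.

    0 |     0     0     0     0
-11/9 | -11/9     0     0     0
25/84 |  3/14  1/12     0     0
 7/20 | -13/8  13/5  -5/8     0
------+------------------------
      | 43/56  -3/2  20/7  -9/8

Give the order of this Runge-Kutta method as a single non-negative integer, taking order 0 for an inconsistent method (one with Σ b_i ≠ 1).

1

b = (43/56, -3/2, 20/7, -9/8)
c = (0, -11/9, 25/84, 7/20)
Ac = (0, 0, -11/108, -33907/10080)
Σ b_i: 43/56·1 + (-3/2)·1 + 20/7·1 + (-9/8)·1 = 1 ✓
b·c: (-3/2)·(-11/9) + 20/7·25/84 + (-9/8)·7/20 = 17953/7840 ≠ 1/2 ⇒ order 1.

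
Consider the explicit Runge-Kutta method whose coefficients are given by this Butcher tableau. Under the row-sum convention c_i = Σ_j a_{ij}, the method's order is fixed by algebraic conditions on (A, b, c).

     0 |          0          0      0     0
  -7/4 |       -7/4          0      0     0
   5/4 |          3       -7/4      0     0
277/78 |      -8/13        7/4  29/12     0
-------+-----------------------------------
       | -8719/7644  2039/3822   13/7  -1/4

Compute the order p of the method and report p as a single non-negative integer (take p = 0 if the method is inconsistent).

b = (-8719/7644, 2039/3822, 13/7, -1/4)
c = (0, -7/4, 5/4, 277/78)
Ac = (0, 0, 49/16, -1/24)
Σ b_i: (-8719/7644)·1 + 2039/3822·1 + 13/7·1 + (-1/4)·1 = 1 ✓
b·c: 2039/3822·(-7/4) + 13/7·5/4 + (-1/4)·277/78 = 1/2 ✓
b·c²: 2039/3822·49/16 + 13/7·25/16 + (-1/4)·76729/6084 = 471091/340704 ≠ 1/3 ⇒ order 2.
b·Ac: 13/7·49/16 + (-1/4)·(-1/24) = 547/96 ≠ 1/6

2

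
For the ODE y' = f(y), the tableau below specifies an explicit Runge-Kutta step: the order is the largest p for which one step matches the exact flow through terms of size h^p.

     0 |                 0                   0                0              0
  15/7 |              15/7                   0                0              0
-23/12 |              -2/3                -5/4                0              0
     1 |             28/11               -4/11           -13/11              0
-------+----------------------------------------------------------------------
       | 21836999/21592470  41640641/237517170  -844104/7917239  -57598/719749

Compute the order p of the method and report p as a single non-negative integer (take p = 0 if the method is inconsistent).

3

b = (21836999/21592470, 41640641/237517170, -844104/7917239, -57598/719749)
c = (0, 15/7, -23/12, 1)
Ac = (0, 0, -75/28, 1373/924)
Σ b_i: 21836999/21592470·1 + 41640641/237517170·1 + (-844104/7917239)·1 + (-57598/719749)·1 = 1 ✓
b·c: 41640641/237517170·15/7 + (-844104/7917239)·(-23/12) + (-57598/719749)·1 = 1/2 ✓
b·c²: 41640641/237517170·225/49 + (-844104/7917239)·529/144 + (-57598/719749)·1 = 1/3 ✓
b·Ac: (-844104/7917239)·(-75/28) + (-57598/719749)·1373/924 = 1/6 ✓
b·c³: 41640641/237517170·3375/343 + (-844104/7917239)·(-12167/1728) + (-57598/719749)·1 = 869055317/362753496 ≠ 1/4 ⇒ order 3.
b·(c∘Ac): (-844104/7917239)·575/112 + (-57598/719749)·1373/924 = -15825068/23751717 ≠ 1/8
b·Ac²: (-844104/7917239)·(-1125/196) + (-57598/719749)·(-466573/77616) = 396492751/362753496 ≠ 1/12
b·A²c: (-57598/719749)·975/308 = -28079025/110841346 ≠ 1/24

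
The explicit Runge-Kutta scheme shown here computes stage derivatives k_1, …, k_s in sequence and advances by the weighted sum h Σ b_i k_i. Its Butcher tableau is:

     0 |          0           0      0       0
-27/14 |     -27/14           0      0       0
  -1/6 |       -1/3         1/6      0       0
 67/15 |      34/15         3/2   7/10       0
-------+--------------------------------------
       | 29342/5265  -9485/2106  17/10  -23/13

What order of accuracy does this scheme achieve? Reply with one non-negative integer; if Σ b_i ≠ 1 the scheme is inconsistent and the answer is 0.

b = (29342/5265, -9485/2106, 17/10, -23/13)
c = (0, -27/14, -1/6, 67/15)
Ac = (0, 0, -9/28, -316/105)
Σ b_i: 29342/5265·1 + (-9485/2106)·1 + 17/10·1 + (-23/13)·1 = 1 ✓
b·c: (-9485/2106)·(-27/14) + 17/10·(-1/6) + (-23/13)·67/15 = 1/2 ✓
b·c²: (-9485/2106)·729/196 + 17/10·1/36 + (-23/13)·4489/225 = -709831/13650 ≠ 1/3 ⇒ order 2.
b·Ac: 17/10·(-9/28) + (-23/13)·(-316/105) = 52177/10920 ≠ 1/6

2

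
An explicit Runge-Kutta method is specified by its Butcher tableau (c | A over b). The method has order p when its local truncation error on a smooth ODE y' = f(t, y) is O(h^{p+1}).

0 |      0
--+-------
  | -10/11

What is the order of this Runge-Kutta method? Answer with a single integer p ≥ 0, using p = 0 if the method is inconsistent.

0

b = (-10/11)
c = (0)
Σ b_i: (-10/11)·1 = -10/11 ≠ 1 ⇒ order 0.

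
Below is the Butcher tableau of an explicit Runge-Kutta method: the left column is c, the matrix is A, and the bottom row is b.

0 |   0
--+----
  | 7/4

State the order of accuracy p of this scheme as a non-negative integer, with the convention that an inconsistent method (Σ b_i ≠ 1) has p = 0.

b = (7/4)
c = (0)
Σ b_i: 7/4·1 = 7/4 ≠ 1 ⇒ order 0.

0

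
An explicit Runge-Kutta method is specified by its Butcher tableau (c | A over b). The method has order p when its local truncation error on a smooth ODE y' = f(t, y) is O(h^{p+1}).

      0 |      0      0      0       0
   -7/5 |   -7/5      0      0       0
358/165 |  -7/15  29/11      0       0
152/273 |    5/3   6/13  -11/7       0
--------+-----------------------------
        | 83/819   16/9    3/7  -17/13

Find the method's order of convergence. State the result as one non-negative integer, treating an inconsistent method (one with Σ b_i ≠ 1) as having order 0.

b = (83/819, 16/9, 3/7, -17/13)
c = (0, -7/5, 358/165, 152/273)
Ac = (0, 0, -203/55, -5536/1365)
Σ b_i: 83/819·1 + 16/9·1 + 3/7·1 + (-17/13)·1 = 1 ✓
b·c: 16/9·(-7/5) + 3/7·358/165 + (-17/13)·152/273 = -1339298/585585 ≠ 1/2 ⇒ order 1.

1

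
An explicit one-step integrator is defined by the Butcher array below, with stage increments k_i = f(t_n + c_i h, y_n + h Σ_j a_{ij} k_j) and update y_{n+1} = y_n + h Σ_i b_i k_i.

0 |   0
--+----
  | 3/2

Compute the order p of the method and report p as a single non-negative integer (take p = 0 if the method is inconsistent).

b = (3/2)
c = (0)
Σ b_i: 3/2·1 = 3/2 ≠ 1 ⇒ order 0.

0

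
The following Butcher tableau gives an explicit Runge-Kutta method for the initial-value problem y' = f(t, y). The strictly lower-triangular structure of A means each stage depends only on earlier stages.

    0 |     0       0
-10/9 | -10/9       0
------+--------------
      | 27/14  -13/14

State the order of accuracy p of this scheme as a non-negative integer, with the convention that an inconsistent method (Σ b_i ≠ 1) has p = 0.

1

b = (27/14, -13/14)
c = (0, -10/9)
Σ b_i: 27/14·1 + (-13/14)·1 = 1 ✓
b·c: (-13/14)·(-10/9) = 65/63 ≠ 1/2 ⇒ order 1.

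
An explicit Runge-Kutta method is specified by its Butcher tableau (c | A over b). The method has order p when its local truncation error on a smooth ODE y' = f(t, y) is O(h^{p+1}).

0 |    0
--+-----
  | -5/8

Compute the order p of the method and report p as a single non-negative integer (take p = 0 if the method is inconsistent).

0

b = (-5/8)
c = (0)
Σ b_i: (-5/8)·1 = -5/8 ≠ 1 ⇒ order 0.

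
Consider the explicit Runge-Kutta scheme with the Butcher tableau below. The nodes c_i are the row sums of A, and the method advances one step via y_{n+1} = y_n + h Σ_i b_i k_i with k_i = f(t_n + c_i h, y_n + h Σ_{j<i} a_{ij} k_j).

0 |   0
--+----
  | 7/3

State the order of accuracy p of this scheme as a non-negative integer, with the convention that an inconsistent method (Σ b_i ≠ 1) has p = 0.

b = (7/3)
c = (0)
Σ b_i: 7/3·1 = 7/3 ≠ 1 ⇒ order 0.

0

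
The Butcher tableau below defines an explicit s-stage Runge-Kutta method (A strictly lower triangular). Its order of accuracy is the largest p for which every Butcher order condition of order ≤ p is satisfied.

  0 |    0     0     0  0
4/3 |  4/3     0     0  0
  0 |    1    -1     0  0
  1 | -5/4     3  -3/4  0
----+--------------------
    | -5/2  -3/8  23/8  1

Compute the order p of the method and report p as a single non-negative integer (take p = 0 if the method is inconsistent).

b = (-5/2, -3/8, 23/8, 1)
c = (0, 4/3, 0, 1)
Ac = (0, 0, -4/3, 4)
Σ b_i: (-5/2)·1 + (-3/8)·1 + 23/8·1 + 1·1 = 1 ✓
b·c: (-3/8)·4/3 + 1·1 = 1/2 ✓
b·c²: (-3/8)·16/9 + 1·1 = 1/3 ✓
b·Ac: 23/8·(-4/3) + 1·4 = 1/6 ✓
b·c³: (-3/8)·64/27 + 1·1 = 1/9 ≠ 1/4 ⇒ order 3.
b·(c∘Ac): 1·4 = 4 ≠ 1/8
b·Ac²: 23/8·(-16/9) + 1·16/3 = 2/9 ≠ 1/12
b·A²c: 1·1 = 1 ≠ 1/24

3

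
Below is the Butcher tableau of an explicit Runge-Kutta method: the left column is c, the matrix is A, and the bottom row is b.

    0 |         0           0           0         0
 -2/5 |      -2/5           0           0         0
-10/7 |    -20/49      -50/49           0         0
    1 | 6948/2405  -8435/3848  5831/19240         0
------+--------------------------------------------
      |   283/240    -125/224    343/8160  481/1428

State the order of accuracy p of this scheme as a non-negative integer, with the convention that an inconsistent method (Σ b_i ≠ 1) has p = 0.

b = (283/240, -125/224, 343/8160, 481/1428)
c = (0, -2/5, -10/7, 1)
Ac = (0, 0, 20/49, 427/962)
Σ b_i: 283/240·1 + (-125/224)·1 + 343/8160·1 + 481/1428·1 = 1 ✓
b·c: (-125/224)·(-2/5) + 343/8160·(-10/7) + 481/1428·1 = 1/2 ✓
b·c²: (-125/224)·4/25 + 343/8160·100/49 + 481/1428·1 = 1/3 ✓
b·Ac: 343/8160·20/49 + 481/1428·427/962 = 1/6 ✓
b·c³: (-125/224)·(-8/125) + 343/8160·(-1000/343) + 481/1428·1 = 1/4 ✓
b·(c∘Ac): 343/8160·(-200/343) + 481/1428·427/962 = 1/8 ✓
b·Ac²: 343/8160·(-8/49) + 481/1428·644/2405 = 1/12 ✓
b·A²c: 481/1428·119/962 = 1/24 ✓; 4 stages ⇒ order 4.

4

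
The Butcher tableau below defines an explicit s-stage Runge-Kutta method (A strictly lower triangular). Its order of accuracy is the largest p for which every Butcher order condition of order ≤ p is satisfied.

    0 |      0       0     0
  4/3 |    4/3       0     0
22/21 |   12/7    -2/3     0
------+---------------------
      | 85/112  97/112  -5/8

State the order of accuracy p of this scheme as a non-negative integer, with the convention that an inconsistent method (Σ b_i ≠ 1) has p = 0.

b = (85/112, 97/112, -5/8)
c = (0, 4/3, 22/21)
Ac = (0, 0, -8/9)
Σ b_i: 85/112·1 + 97/112·1 + (-5/8)·1 = 1 ✓
b·c: 97/112·4/3 + (-5/8)·22/21 = 1/2 ✓
b·c²: 97/112·16/9 + (-5/8)·484/441 = 251/294 ≠ 1/3 ⇒ order 2.
b·Ac: (-5/8)·(-8/9) = 5/9 ≠ 1/6

2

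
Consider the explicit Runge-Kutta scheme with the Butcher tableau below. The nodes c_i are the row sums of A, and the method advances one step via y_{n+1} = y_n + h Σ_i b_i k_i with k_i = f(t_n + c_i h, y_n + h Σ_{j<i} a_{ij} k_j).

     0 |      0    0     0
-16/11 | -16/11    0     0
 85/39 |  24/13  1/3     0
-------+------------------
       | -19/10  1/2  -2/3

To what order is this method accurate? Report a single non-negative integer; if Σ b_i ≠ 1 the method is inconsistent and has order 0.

0

b = (-19/10, 1/2, -2/3)
c = (0, -16/11, 85/39)
Ac = (0, 0, -16/33)
Σ b_i: (-19/10)·1 + 1/2·1 + (-2/3)·1 = -31/15 ≠ 1 ⇒ order 0.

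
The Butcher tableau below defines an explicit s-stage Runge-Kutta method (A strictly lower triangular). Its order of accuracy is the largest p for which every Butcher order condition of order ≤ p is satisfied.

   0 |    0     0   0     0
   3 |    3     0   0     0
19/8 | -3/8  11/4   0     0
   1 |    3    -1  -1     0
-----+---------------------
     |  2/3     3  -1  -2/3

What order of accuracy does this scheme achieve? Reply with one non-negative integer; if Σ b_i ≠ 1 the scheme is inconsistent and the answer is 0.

0

b = (2/3, 3, -1, -2/3)
c = (0, 3, 19/8, 1)
Ac = (0, 0, 33/4, -43/8)
Σ b_i: 2/3·1 + 3·1 + (-1)·1 + (-2/3)·1 = 2 ≠ 1 ⇒ order 0.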